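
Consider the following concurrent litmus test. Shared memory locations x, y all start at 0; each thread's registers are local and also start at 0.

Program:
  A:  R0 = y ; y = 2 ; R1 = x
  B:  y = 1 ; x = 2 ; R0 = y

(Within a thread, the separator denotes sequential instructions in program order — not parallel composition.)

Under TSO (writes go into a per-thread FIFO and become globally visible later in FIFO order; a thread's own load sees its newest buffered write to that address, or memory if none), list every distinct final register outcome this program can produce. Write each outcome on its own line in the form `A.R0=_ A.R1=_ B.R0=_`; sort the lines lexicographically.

outcome vector order: (A.R0,A.R1,B.R0)
|TSO outcomes| = 8

A.R0=0 A.R1=0 B.R0=1
A.R0=0 A.R1=0 B.R0=2
A.R0=0 A.R1=2 B.R0=1
A.R0=0 A.R1=2 B.R0=2
A.R0=1 A.R1=0 B.R0=1
A.R0=1 A.R1=0 B.R0=2
A.R0=1 A.R1=2 B.R0=1
A.R0=1 A.R1=2 B.R0=2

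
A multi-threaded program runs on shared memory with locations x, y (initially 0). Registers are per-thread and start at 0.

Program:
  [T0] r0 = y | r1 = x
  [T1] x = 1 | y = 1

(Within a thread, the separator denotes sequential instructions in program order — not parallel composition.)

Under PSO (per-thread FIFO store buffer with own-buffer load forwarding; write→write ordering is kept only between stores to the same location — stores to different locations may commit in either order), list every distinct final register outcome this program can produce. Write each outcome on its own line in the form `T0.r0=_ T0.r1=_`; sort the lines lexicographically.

outcome vector order: (T0.r0,T0.r1)
|PSO outcomes| = 4

T0.r0=0 T0.r1=0
T0.r0=0 T0.r1=1
T0.r0=1 T0.r1=0
T0.r0=1 T0.r1=1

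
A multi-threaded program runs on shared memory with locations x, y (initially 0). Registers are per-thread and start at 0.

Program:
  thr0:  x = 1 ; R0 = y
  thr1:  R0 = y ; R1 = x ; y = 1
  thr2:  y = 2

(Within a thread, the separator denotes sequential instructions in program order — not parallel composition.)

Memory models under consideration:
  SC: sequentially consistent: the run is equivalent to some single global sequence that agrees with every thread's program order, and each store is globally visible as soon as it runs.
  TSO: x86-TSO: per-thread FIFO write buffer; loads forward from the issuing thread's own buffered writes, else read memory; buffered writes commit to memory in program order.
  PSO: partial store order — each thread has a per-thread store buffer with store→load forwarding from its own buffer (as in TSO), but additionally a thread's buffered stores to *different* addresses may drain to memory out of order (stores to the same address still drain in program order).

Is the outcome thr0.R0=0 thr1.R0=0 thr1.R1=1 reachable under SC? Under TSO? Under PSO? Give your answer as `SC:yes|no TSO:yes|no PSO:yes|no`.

SC:yes TSO:yes PSO:yes

outcome vector order: (thr0.R0,thr1.R0,thr1.R1)
under SC → 0/0/0; 0/0/1; 0/2/1; 1/0/0; 1/0/1; 1/2/0; 1/2/1; 2/0/0; 2/0/1; 2/2/0; 2/2/1
under TSO → 0/0/0; 0/0/1; 0/2/0; 0/2/1; 1/0/0; 1/0/1; 1/2/0; 1/2/1; 2/0/0; 2/0/1; 2/2/0; 2/2/1
under PSO → 0/0/0; 0/0/1; 0/2/0; 0/2/1; 1/0/0; 1/0/1; 1/2/0; 1/2/1; 2/0/0; 2/0/1; 2/2/0; 2/2/1
target 0/0/1 ∈ {SC,TSO,PSO}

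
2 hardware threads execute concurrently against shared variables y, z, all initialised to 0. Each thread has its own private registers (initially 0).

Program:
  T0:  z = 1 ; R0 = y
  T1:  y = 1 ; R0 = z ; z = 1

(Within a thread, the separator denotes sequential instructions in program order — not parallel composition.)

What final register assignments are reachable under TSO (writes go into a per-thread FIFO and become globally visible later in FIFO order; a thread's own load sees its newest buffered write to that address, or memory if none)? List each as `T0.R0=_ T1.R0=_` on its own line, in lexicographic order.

T0.R0=0 T1.R0=0
T0.R0=0 T1.R0=1
T0.R0=1 T1.R0=0
T0.R0=1 T1.R0=1

outcome vector order: (T0.R0,T1.R0)
|TSO outcomes| = 4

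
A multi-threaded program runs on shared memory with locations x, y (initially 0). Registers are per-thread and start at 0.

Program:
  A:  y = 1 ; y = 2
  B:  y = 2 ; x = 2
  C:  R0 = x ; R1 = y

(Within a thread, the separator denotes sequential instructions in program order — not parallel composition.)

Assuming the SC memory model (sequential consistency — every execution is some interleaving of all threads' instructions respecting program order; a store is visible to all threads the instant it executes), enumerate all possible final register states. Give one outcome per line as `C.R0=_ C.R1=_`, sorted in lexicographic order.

outcome vector order: (C.R0,C.R1)
|SC outcomes| = 5

C.R0=0 C.R1=0
C.R0=0 C.R1=1
C.R0=0 C.R1=2
C.R0=2 C.R1=1
C.R0=2 C.R1=2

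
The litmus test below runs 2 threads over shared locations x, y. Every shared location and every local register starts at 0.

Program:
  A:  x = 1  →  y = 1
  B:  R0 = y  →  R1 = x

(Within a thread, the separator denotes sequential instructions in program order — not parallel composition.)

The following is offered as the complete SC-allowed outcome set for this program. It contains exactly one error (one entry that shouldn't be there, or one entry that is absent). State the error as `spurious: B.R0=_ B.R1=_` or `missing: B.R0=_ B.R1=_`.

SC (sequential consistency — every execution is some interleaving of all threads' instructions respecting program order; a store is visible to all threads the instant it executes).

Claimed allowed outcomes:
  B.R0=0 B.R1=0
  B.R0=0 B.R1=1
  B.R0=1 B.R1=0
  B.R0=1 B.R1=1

spurious: B.R0=1 B.R1=0

outcome vector order: (B.R0,B.R1)
SC: 3 outcomes — {0/0; 0/1; 1/1}
claimed∖SC = {1/0}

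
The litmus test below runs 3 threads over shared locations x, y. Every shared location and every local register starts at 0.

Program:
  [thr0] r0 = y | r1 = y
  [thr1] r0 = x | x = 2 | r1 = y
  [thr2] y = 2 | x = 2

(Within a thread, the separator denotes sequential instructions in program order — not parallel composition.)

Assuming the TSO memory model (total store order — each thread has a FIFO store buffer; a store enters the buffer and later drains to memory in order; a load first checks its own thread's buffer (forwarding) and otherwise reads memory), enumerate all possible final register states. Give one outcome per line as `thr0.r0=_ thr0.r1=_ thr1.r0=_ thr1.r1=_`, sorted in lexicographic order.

thr0.r0=0 thr0.r1=0 thr1.r0=0 thr1.r1=0
thr0.r0=0 thr0.r1=0 thr1.r0=0 thr1.r1=2
thr0.r0=0 thr0.r1=0 thr1.r0=2 thr1.r1=2
thr0.r0=0 thr0.r1=2 thr1.r0=0 thr1.r1=0
thr0.r0=0 thr0.r1=2 thr1.r0=0 thr1.r1=2
thr0.r0=0 thr0.r1=2 thr1.r0=2 thr1.r1=2
thr0.r0=2 thr0.r1=2 thr1.r0=0 thr1.r1=0
thr0.r0=2 thr0.r1=2 thr1.r0=0 thr1.r1=2
thr0.r0=2 thr0.r1=2 thr1.r0=2 thr1.r1=2

outcome vector order: (thr0.r0,thr0.r1,thr1.r0,thr1.r1)
|TSO outcomes| = 9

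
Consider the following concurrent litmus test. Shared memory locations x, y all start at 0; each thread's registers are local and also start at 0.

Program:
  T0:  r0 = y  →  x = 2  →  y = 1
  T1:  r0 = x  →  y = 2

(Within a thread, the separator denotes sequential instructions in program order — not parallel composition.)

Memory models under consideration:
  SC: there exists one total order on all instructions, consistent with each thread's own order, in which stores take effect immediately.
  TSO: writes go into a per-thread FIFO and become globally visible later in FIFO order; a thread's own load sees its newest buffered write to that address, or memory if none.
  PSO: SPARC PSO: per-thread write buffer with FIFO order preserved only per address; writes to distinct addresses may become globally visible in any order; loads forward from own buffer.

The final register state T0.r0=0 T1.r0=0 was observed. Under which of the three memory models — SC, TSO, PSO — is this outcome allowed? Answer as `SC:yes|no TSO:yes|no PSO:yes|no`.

SC:yes TSO:yes PSO:yes

outcome vector order: (T0.r0,T1.r0)
under SC → (0,0), (0,2), (2,0)
under TSO → (0,0), (0,2), (2,0)
under PSO → (0,0), (0,2), (2,0)
target (0,0) ∈ {SC,TSO,PSO}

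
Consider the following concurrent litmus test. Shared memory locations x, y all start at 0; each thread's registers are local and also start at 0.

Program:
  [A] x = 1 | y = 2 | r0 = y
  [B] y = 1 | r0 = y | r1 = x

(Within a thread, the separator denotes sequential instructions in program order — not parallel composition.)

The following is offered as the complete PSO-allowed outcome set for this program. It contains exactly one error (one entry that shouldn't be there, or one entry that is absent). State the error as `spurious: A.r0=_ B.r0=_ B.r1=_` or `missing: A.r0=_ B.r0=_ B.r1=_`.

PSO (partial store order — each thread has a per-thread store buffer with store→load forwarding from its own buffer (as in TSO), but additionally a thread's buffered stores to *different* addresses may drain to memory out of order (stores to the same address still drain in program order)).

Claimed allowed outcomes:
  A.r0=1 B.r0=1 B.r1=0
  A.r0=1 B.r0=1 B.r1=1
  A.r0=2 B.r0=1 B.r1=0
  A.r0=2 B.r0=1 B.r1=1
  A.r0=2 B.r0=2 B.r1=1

missing: A.r0=2 B.r0=2 B.r1=0

outcome vector order: (A.r0,B.r0,B.r1)
PSO: 6 outcomes — {(1,1,0); (1,1,1); (2,1,0); (2,1,1); (2,2,0); (2,2,1)}
PSO∖claimed = {(2,2,0)}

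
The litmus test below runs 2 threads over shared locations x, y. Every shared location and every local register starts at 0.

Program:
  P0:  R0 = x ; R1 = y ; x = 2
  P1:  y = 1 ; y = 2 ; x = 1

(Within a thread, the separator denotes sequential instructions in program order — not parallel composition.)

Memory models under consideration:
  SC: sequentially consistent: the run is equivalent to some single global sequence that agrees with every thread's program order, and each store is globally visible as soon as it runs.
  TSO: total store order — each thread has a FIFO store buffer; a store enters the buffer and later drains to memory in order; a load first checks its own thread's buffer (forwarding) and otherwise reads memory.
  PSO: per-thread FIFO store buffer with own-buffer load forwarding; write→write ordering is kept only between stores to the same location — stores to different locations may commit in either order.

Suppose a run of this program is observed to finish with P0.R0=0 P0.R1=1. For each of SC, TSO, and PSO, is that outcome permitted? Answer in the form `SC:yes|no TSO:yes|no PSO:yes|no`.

SC:yes TSO:yes PSO:yes

outcome vector order: (P0.R0,P0.R1)
SC: 4 outcomes — {00 01 02 12}
TSO: 4 outcomes — {00 01 02 12}
PSO: 6 outcomes — {00 01 02 10 11 12}
target 01 ∈ {SC,TSO,PSO}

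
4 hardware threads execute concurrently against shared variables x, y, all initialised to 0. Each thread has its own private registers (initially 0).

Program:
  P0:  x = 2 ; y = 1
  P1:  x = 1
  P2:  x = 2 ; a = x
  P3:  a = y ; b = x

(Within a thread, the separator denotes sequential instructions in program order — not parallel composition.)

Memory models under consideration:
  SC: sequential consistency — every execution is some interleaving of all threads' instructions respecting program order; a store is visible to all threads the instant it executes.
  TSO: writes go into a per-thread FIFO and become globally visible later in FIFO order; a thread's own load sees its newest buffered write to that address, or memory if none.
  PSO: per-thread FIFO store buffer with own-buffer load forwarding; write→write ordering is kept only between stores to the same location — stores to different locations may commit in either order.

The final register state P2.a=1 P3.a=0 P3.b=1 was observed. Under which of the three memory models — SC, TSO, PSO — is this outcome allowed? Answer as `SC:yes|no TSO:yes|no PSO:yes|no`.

outcome vector order: (P2.a,P3.a,P3.b)
SC: 10 outcomes — {100, 101, 102, 111, 112, 200, 201, 202, 211, 212}
TSO: 10 outcomes — {100, 101, 102, 111, 112, 200, 201, 202, 211, 212}
PSO: 12 outcomes — {100, 101, 102, 110, 111, 112, 200, 201, 202, 210, 211, 212}
target 101 ∈ {SC,TSO,PSO}

SC:yes TSO:yes PSO:yes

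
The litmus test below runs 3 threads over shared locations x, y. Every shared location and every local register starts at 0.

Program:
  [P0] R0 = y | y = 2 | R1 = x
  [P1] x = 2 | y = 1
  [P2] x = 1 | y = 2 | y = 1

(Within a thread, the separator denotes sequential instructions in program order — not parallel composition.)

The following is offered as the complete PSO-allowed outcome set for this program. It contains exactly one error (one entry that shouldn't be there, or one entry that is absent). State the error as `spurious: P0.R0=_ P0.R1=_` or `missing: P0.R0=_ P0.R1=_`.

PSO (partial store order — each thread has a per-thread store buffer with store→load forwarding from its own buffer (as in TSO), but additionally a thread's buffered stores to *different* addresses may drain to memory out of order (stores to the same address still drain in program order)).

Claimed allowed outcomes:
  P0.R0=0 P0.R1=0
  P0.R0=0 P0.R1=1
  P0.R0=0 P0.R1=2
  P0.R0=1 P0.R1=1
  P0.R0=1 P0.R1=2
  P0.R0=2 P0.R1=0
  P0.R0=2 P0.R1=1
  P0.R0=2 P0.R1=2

outcome vector order: (P0.R0,P0.R1)
PSO: 9 outcomes — {<0 0>; <0 1>; <0 2>; <1 0>; <1 1>; <1 2>; <2 0>; <2 1>; <2 2>}
PSO∖claimed = {<1 0>}

missing: P0.R0=1 P0.R1=0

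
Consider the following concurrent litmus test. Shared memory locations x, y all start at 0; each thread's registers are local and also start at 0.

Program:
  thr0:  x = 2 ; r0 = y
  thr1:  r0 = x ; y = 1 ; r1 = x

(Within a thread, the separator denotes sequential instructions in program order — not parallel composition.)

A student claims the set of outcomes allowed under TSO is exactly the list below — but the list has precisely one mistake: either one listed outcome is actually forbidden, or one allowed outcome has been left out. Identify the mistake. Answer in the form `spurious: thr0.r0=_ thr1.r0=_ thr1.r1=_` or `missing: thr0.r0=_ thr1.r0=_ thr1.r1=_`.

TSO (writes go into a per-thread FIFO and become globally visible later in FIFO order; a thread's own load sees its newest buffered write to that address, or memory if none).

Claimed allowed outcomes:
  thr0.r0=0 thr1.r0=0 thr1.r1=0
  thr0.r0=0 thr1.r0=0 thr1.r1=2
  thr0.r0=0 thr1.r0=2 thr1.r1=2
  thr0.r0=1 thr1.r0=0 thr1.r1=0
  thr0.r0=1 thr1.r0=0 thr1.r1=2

missing: thr0.r0=1 thr1.r0=2 thr1.r1=2

outcome vector order: (thr0.r0,thr1.r0,thr1.r1)
[TSO] allowed = {000; 002; 022; 100; 102; 122}
TSO∖claimed = {122}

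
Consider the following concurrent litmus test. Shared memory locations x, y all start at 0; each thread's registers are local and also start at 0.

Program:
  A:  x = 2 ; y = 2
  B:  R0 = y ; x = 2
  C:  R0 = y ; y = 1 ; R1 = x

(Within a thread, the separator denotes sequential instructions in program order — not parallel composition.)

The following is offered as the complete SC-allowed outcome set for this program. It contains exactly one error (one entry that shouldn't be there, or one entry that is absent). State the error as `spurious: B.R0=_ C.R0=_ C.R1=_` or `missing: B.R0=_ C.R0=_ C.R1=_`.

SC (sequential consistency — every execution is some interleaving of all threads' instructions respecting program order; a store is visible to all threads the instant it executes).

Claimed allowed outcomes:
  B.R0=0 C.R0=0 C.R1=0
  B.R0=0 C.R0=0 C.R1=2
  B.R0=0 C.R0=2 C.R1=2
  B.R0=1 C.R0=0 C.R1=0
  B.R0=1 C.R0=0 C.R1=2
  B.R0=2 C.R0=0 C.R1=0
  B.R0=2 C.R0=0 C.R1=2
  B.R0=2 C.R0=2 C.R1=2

missing: B.R0=1 C.R0=2 C.R1=2

outcome vector order: (B.R0,C.R0,C.R1)
under SC → 000, 002, 022, 100, 102, 122, 200, 202, 222
SC∖claimed = {122}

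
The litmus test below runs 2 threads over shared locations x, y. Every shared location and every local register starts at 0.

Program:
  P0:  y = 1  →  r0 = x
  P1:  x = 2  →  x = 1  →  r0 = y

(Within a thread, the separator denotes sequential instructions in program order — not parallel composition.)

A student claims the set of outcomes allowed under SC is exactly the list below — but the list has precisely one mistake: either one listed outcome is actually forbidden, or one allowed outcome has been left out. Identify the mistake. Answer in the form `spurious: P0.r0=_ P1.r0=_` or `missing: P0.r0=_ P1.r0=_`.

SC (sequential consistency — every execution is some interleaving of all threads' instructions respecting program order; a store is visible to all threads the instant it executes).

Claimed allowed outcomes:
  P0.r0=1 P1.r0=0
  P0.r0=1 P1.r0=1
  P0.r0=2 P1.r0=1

outcome vector order: (P0.r0,P1.r0)
SC (4): <0 1> <1 0> <1 1> <2 1>
SC∖claimed = {<0 1>}

missing: P0.r0=0 P1.r0=1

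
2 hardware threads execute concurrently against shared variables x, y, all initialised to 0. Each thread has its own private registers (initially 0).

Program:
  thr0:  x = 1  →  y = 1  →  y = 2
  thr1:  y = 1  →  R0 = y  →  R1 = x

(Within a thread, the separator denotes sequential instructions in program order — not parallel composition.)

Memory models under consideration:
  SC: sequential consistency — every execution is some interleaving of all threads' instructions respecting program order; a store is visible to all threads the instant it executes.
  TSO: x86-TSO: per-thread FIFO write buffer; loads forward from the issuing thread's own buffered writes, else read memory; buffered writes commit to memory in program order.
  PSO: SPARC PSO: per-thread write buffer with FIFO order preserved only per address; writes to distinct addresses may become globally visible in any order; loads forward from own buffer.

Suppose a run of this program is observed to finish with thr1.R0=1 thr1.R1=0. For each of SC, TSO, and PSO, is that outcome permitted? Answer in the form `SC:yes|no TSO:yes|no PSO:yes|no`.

outcome vector order: (thr1.R0,thr1.R1)
under SC → 10, 11, 21
under TSO → 10, 11, 21
under PSO → 10, 11, 20, 21
target 10 ∈ {SC,TSO,PSO}

SC:yes TSO:yes PSO:yes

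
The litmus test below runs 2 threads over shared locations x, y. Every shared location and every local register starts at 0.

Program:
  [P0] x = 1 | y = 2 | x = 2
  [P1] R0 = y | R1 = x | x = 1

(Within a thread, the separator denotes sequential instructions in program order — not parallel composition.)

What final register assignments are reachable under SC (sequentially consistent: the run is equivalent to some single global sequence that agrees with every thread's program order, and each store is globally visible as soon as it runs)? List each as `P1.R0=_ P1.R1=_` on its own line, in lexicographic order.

P1.R0=0 P1.R1=0
P1.R0=0 P1.R1=1
P1.R0=0 P1.R1=2
P1.R0=2 P1.R1=1
P1.R0=2 P1.R1=2

outcome vector order: (P1.R0,P1.R1)
|SC outcomes| = 5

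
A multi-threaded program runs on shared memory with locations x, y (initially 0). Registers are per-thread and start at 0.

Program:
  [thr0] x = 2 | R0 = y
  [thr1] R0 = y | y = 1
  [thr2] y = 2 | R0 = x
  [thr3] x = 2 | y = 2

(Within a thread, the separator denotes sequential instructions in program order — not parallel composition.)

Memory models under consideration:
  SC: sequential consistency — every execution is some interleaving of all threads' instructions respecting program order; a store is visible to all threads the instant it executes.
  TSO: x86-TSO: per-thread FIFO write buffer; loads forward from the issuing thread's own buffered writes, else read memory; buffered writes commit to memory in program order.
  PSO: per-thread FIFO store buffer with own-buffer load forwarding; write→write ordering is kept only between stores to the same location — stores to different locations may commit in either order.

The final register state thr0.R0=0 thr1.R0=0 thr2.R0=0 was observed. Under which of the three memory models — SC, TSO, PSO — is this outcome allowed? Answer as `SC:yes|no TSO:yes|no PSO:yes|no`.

outcome vector order: (thr0.R0,thr1.R0,thr2.R0)
SC (10): (0,0,2) (0,2,2) (1,0,0) (1,0,2) (1,2,0) (1,2,2) (2,0,0) (2,0,2) (2,2,0) (2,2,2)
TSO (12): (0,0,0) (0,0,2) (0,2,0) (0,2,2) (1,0,0) (1,0,2) (1,2,0) (1,2,2) (2,0,0) (2,0,2) (2,2,0) (2,2,2)
PSO (12): (0,0,0) (0,0,2) (0,2,0) (0,2,2) (1,0,0) (1,0,2) (1,2,0) (1,2,2) (2,0,0) (2,0,2) (2,2,0) (2,2,2)
target (0,0,0) ∈ {TSO,PSO}

SC:no TSO:yes PSO:yes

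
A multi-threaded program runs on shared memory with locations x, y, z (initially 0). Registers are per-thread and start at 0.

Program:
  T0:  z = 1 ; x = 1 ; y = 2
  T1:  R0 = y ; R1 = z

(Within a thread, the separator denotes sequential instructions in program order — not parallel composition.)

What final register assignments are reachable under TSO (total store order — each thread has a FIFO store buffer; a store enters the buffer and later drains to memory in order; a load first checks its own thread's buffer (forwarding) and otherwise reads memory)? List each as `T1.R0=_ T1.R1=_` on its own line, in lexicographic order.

outcome vector order: (T1.R0,T1.R1)
|TSO outcomes| = 3

T1.R0=0 T1.R1=0
T1.R0=0 T1.R1=1
T1.R0=2 T1.R1=1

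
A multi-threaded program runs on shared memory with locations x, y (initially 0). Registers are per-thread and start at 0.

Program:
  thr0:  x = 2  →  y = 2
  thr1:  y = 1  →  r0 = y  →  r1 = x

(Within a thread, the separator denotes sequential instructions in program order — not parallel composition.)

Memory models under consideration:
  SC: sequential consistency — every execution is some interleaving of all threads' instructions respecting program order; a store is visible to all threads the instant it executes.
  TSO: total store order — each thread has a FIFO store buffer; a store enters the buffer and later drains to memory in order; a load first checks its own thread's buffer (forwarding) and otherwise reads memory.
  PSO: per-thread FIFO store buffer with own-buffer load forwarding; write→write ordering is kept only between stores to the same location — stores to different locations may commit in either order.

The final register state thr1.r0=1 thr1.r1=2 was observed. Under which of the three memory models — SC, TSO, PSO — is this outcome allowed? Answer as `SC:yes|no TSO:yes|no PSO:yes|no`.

outcome vector order: (thr1.r0,thr1.r1)
under SC → 1/0 1/2 2/2
under TSO → 1/0 1/2 2/2
under PSO → 1/0 1/2 2/0 2/2
target 1/2 ∈ {SC,TSO,PSO}

SC:yes TSO:yes PSO:yes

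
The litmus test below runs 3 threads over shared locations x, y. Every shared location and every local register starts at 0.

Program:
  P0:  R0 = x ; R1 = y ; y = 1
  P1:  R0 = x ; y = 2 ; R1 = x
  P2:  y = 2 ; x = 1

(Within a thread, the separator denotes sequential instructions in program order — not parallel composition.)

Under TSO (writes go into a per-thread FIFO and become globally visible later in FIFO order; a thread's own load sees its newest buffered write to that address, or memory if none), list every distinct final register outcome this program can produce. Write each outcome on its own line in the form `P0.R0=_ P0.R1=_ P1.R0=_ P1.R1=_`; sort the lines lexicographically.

P0.R0=0 P0.R1=0 P1.R0=0 P1.R1=0
P0.R0=0 P0.R1=0 P1.R0=0 P1.R1=1
P0.R0=0 P0.R1=0 P1.R0=1 P1.R1=1
P0.R0=0 P0.R1=2 P1.R0=0 P1.R1=0
P0.R0=0 P0.R1=2 P1.R0=0 P1.R1=1
P0.R0=0 P0.R1=2 P1.R0=1 P1.R1=1
P0.R0=1 P0.R1=2 P1.R0=0 P1.R1=0
P0.R0=1 P0.R1=2 P1.R0=0 P1.R1=1
P0.R0=1 P0.R1=2 P1.R0=1 P1.R1=1

outcome vector order: (P0.R0,P0.R1,P1.R0,P1.R1)
|TSO outcomes| = 9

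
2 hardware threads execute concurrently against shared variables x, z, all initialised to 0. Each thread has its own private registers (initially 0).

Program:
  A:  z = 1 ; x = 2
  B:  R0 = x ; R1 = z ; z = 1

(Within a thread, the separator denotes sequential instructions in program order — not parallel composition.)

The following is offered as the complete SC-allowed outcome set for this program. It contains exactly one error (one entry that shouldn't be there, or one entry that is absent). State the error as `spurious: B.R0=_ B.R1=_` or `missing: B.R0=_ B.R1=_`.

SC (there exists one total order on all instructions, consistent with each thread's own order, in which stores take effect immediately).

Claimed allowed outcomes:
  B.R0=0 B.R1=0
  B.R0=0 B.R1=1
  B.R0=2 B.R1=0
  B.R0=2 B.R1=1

outcome vector order: (B.R0,B.R1)
SC: 3 outcomes — {00, 01, 21}
claimed∖SC = {20}

spurious: B.R0=2 B.R1=0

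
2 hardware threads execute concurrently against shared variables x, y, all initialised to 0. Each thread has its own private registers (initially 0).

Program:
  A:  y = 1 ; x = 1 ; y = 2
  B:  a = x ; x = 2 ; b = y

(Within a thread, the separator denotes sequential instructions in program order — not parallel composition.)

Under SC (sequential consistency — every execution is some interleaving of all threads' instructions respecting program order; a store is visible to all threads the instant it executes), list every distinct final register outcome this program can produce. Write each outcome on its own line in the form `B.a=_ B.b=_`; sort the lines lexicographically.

outcome vector order: (B.a,B.b)
|SC outcomes| = 5

B.a=0 B.b=0
B.a=0 B.b=1
B.a=0 B.b=2
B.a=1 B.b=1
B.a=1 B.b=2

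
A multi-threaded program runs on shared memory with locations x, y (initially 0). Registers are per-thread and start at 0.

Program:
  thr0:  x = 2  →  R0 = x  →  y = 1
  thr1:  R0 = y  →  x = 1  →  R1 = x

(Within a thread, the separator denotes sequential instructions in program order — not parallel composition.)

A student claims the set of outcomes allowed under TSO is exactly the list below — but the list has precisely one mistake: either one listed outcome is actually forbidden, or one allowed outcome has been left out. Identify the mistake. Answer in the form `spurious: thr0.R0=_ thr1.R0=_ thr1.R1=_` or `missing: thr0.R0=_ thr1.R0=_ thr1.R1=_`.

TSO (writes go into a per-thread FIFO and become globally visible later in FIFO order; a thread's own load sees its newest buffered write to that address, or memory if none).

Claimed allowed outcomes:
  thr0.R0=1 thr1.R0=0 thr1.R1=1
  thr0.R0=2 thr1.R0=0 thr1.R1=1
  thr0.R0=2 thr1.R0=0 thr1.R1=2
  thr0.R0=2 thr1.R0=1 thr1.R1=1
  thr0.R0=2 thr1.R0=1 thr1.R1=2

outcome vector order: (thr0.R0,thr1.R0,thr1.R1)
TSO: 4 outcomes — {1/0/1 2/0/1 2/0/2 2/1/1}
claimed∖TSO = {2/1/2}

spurious: thr0.R0=2 thr1.R0=1 thr1.R1=2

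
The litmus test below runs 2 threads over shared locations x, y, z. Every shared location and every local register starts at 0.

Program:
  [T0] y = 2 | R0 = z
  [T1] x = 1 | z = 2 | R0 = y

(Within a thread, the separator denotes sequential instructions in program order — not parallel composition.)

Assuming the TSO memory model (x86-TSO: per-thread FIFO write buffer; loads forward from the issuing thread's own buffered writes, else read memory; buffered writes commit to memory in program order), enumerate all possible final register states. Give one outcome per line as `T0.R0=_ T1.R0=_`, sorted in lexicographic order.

T0.R0=0 T1.R0=0
T0.R0=0 T1.R0=2
T0.R0=2 T1.R0=0
T0.R0=2 T1.R0=2

outcome vector order: (T0.R0,T1.R0)
|TSO outcomes| = 4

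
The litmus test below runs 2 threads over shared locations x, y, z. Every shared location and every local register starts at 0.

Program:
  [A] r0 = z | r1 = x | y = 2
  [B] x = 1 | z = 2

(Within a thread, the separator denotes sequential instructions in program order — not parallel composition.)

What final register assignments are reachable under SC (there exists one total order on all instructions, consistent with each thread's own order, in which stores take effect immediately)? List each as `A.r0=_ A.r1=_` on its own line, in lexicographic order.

A.r0=0 A.r1=0
A.r0=0 A.r1=1
A.r0=2 A.r1=1

outcome vector order: (A.r0,A.r1)
|SC outcomes| = 3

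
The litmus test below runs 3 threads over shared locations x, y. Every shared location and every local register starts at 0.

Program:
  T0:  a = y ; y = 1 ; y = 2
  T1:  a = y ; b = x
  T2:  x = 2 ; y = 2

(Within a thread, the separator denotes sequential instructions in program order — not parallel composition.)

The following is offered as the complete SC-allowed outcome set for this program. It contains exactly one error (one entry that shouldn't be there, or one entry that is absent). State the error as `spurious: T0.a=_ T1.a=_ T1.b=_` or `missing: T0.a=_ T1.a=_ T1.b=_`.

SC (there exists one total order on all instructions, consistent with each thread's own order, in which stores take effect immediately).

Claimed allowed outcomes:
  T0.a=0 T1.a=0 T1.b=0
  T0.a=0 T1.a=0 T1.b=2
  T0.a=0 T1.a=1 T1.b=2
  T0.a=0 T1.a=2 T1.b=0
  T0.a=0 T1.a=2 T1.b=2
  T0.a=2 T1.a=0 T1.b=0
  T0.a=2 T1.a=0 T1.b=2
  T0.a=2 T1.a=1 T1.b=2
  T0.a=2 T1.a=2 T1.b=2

missing: T0.a=0 T1.a=1 T1.b=0

outcome vector order: (T0.a,T1.a,T1.b)
[SC] allowed = {000; 002; 010; 012; 020; 022; 200; 202; 212; 222}
SC∖claimed = {010}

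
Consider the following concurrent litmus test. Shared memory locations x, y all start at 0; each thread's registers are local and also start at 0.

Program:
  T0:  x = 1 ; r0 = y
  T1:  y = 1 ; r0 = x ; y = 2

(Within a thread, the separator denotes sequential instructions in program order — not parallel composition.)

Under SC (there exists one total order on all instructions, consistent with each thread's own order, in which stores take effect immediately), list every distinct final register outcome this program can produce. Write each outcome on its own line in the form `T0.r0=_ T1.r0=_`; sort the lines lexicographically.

outcome vector order: (T0.r0,T1.r0)
|SC outcomes| = 5

T0.r0=0 T1.r0=1
T0.r0=1 T1.r0=0
T0.r0=1 T1.r0=1
T0.r0=2 T1.r0=0
T0.r0=2 T1.r0=1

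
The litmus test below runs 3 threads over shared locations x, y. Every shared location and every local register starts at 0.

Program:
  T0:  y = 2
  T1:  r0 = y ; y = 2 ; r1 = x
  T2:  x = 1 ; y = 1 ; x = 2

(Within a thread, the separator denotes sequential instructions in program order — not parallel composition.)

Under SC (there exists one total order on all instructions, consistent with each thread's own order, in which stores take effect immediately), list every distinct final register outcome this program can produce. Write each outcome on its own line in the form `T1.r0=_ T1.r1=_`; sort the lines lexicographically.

outcome vector order: (T1.r0,T1.r1)
|SC outcomes| = 8

T1.r0=0 T1.r1=0
T1.r0=0 T1.r1=1
T1.r0=0 T1.r1=2
T1.r0=1 T1.r1=1
T1.r0=1 T1.r1=2
T1.r0=2 T1.r1=0
T1.r0=2 T1.r1=1
T1.r0=2 T1.r1=2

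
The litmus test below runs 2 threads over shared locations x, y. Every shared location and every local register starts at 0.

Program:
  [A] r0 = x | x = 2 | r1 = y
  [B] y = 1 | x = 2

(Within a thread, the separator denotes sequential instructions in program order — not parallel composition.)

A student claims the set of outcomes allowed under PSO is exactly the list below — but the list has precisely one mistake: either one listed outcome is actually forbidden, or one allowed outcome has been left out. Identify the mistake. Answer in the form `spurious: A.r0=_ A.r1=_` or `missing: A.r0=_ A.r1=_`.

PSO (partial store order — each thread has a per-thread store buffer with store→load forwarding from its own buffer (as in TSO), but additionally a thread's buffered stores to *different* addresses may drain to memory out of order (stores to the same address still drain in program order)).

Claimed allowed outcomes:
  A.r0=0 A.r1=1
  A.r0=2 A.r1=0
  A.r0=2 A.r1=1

outcome vector order: (A.r0,A.r1)
under PSO → 0/0, 0/1, 2/0, 2/1
PSO∖claimed = {0/0}

missing: A.r0=0 A.r1=0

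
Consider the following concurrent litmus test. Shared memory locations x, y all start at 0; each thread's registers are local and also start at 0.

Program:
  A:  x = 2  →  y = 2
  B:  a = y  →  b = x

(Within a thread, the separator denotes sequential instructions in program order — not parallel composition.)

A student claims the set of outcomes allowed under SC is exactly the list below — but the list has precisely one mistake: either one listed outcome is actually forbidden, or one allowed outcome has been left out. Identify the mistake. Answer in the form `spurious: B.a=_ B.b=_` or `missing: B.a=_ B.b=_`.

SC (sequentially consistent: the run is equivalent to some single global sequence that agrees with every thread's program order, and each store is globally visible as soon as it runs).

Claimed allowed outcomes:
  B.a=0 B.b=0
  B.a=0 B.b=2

missing: B.a=2 B.b=2

outcome vector order: (B.a,B.b)
SC (3): (0,0); (0,2); (2,2)
SC∖claimed = {(2,2)}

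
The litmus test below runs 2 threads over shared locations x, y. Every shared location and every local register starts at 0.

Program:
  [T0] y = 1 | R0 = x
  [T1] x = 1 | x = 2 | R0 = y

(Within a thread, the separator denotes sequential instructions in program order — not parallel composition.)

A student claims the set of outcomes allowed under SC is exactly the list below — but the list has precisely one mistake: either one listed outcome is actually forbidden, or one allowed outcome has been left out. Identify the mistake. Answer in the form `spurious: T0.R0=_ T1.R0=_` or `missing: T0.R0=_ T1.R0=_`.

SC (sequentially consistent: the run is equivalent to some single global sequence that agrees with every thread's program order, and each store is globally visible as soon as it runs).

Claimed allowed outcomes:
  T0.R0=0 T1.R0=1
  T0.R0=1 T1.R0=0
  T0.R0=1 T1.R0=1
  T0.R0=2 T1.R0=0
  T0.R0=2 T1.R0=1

spurious: T0.R0=1 T1.R0=0

outcome vector order: (T0.R0,T1.R0)
[SC] allowed = {(0,1), (1,1), (2,0), (2,1)}
claimed∖SC = {(1,0)}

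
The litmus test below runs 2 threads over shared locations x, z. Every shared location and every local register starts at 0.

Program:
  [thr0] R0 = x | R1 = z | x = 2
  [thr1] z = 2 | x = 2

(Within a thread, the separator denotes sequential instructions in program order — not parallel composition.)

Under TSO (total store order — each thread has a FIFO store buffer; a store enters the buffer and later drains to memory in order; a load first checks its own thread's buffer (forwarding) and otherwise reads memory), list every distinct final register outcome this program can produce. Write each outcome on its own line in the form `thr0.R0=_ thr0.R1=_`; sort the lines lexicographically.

thr0.R0=0 thr0.R1=0
thr0.R0=0 thr0.R1=2
thr0.R0=2 thr0.R1=2

outcome vector order: (thr0.R0,thr0.R1)
|TSO outcomes| = 3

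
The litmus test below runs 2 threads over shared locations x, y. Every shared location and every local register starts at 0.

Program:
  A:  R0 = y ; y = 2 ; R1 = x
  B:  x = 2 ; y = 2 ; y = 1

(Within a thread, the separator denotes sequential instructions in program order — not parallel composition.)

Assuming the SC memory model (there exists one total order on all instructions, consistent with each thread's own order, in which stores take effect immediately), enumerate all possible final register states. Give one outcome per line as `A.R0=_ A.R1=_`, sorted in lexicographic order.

outcome vector order: (A.R0,A.R1)
|SC outcomes| = 4

A.R0=0 A.R1=0
A.R0=0 A.R1=2
A.R0=1 A.R1=2
A.R0=2 A.R1=2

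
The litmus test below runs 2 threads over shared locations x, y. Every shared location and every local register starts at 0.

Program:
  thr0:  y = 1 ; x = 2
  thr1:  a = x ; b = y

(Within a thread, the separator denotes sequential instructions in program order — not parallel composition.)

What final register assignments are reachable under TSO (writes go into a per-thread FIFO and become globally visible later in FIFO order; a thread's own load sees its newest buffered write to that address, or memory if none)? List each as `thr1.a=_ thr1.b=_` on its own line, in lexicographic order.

thr1.a=0 thr1.b=0
thr1.a=0 thr1.b=1
thr1.a=2 thr1.b=1

outcome vector order: (thr1.a,thr1.b)
|TSO outcomes| = 3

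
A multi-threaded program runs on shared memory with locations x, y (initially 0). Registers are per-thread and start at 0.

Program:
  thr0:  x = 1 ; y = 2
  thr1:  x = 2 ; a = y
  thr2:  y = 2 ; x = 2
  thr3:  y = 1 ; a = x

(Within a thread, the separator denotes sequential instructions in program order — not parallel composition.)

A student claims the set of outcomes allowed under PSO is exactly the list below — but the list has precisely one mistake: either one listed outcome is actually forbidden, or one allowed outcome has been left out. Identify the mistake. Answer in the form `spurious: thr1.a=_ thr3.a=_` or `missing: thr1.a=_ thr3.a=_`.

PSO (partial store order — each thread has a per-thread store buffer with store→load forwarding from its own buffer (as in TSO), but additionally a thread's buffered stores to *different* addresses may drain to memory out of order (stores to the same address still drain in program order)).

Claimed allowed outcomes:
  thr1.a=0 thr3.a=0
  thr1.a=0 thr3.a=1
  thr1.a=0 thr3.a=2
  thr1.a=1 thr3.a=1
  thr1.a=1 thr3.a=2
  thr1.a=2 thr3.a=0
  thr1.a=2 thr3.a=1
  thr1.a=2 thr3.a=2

missing: thr1.a=1 thr3.a=0

outcome vector order: (thr1.a,thr3.a)
under PSO → 0/0 0/1 0/2 1/0 1/1 1/2 2/0 2/1 2/2
PSO∖claimed = {1/0}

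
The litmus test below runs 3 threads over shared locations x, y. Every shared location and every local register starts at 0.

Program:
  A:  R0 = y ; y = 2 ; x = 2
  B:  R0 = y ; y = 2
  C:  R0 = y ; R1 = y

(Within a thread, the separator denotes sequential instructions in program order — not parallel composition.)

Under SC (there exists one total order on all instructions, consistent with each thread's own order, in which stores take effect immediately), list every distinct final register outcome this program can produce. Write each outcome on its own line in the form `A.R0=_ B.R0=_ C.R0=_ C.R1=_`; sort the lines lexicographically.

outcome vector order: (A.R0,B.R0,C.R0,C.R1)
|SC outcomes| = 9

A.R0=0 B.R0=0 C.R0=0 C.R1=0
A.R0=0 B.R0=0 C.R0=0 C.R1=2
A.R0=0 B.R0=0 C.R0=2 C.R1=2
A.R0=0 B.R0=2 C.R0=0 C.R1=0
A.R0=0 B.R0=2 C.R0=0 C.R1=2
A.R0=0 B.R0=2 C.R0=2 C.R1=2
A.R0=2 B.R0=0 C.R0=0 C.R1=0
A.R0=2 B.R0=0 C.R0=0 C.R1=2
A.R0=2 B.R0=0 C.R0=2 C.R1=2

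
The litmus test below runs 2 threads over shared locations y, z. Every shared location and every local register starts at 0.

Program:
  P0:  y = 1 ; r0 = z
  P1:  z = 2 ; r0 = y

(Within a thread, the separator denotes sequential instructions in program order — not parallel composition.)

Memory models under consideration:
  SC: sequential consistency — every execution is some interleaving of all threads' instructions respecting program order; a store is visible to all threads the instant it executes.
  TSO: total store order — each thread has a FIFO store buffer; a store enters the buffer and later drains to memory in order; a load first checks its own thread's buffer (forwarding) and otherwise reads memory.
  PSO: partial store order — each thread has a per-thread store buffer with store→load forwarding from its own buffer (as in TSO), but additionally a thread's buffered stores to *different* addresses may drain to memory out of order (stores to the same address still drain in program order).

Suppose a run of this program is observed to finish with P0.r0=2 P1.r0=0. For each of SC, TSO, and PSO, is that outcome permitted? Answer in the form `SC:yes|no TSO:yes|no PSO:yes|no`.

SC:yes TSO:yes PSO:yes

outcome vector order: (P0.r0,P1.r0)
SC: 3 outcomes — {<0 1>, <2 0>, <2 1>}
TSO: 4 outcomes — {<0 0>, <0 1>, <2 0>, <2 1>}
PSO: 4 outcomes — {<0 0>, <0 1>, <2 0>, <2 1>}
target <2 0> ∈ {SC,TSO,PSO}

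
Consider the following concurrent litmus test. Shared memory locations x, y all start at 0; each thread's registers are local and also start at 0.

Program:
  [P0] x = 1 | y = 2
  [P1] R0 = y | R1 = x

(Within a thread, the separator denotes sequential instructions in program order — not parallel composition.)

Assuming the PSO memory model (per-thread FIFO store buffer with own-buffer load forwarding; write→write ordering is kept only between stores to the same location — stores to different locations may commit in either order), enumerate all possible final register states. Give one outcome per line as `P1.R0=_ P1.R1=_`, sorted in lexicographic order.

P1.R0=0 P1.R1=0
P1.R0=0 P1.R1=1
P1.R0=2 P1.R1=0
P1.R0=2 P1.R1=1

outcome vector order: (P1.R0,P1.R1)
|PSO outcomes| = 4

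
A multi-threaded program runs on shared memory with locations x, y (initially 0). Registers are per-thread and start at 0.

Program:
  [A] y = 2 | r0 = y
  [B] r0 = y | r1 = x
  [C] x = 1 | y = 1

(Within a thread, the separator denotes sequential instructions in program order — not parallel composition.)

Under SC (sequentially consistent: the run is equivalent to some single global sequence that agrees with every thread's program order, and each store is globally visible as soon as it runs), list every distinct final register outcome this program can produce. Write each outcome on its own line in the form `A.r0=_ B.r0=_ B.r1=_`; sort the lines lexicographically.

A.r0=1 B.r0=0 B.r1=0
A.r0=1 B.r0=0 B.r1=1
A.r0=1 B.r0=1 B.r1=1
A.r0=1 B.r0=2 B.r1=0
A.r0=1 B.r0=2 B.r1=1
A.r0=2 B.r0=0 B.r1=0
A.r0=2 B.r0=0 B.r1=1
A.r0=2 B.r0=1 B.r1=1
A.r0=2 B.r0=2 B.r1=0
A.r0=2 B.r0=2 B.r1=1

outcome vector order: (A.r0,B.r0,B.r1)
|SC outcomes| = 10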